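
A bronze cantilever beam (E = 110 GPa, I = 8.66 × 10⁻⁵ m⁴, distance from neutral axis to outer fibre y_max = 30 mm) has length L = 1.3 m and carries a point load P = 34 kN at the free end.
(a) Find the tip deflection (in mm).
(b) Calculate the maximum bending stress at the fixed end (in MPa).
(a) Tip deflection of a cantilever with an end point load: δ = P·L^3 / (3·E·I). Convert P = 34 kN = 34000 N, E = 110 GPa = 1.1 × 10¹¹ Pa.
  δ = (34000 × 1.3^3) / (3 × (1.1 × 10¹¹) × (8.66 × 10⁻⁵)) = 0.002614 m = 2.614 mm
(b) Maximum bending moment at the fixed end: M = P·L = 34000 × 1.3 = 44200 N·m. Convert y_max = 30 mm = 0.03 m.
  σ = M·y_max / I = (44200 × 0.03) / (8.66 × 10⁻⁵) = 1.531 × 10⁷ Pa = 15.31 MPa
Final answer: (a) δ = 2.614 mm, (b) σ = 15.31 MPa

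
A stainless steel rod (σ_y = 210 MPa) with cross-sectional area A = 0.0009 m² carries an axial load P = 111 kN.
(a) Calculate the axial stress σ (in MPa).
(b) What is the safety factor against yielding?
(a) Axial stress σ = P/A. Convert P = 111 kN = 111000 N.
  σ = 111000 / 0.0009 = 1.233 × 10⁸ Pa = 123.3 MPa
(b) Safety factor SF = σ_y/σ = 210 / 123.3 = 1.703
Final answer: (a) σ = 123.3 MPa, (b) SF = 1.703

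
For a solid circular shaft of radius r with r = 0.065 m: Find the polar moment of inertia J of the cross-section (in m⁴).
Model: a solid circular shaft of radius r, so J = (π·r^4) / 2.
Substitute:
  J = (π × 0.065^4) / 2
  J = 2.804 × 10⁻⁵ m⁴
Final answer: J = 2.804 × 10⁻⁵ m⁴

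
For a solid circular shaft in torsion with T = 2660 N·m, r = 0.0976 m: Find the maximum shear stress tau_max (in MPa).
Model: a solid circular shaft in torsion, so tau_max = (2·T) / (π·r^3).
Substitute:
  tau_max = (2 × 2660) / (π × 0.0976^3)
  tau_max = 1.821 × 10⁶ Pa
Convert: tau_max = 1.821 × 10⁶ Pa = 1.821 MPa
Final answer: tau_max = 1.821 MPa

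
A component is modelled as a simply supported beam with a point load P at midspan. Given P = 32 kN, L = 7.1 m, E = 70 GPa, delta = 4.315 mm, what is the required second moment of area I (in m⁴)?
Model: a simply supported beam with a point load P at midspan, so delta = (P·L^3) / (48·E·I).
Solve for I: I = (P·L^3) / (48·delta·E).
Convert to SI units:
  P = 32 kN = 32000 N
  E = 70 GPa = 7 × 10¹⁰ Pa
  delta = 4.315 mm = 0.004315 m
Substitute:
  I = (32000 × 7.1^3) / (48 × 0.004315 × (7 × 10¹⁰))
  I = 0.00079 m⁴
Final answer: I = 0.00079 m⁴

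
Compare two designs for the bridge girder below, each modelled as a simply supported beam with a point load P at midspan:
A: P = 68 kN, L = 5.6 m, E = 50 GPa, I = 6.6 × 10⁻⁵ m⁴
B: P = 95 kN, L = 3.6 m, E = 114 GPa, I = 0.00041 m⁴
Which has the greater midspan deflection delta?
Model: a simply supported beam with a point load P at midspan, so delta = (P·L^3) / (48·E·I) (SI units).
  A: delta = (68000 × 5.6^3) / (48 × (5 × 10¹⁰) × (6.6 × 10⁻⁵)) = 0.07539 m = 75.39 mm
  B: delta = (95000 × 3.6^3) / (48 × (1.14 × 10¹¹) × 0.00041) = 0.001976 m = 1.976 mm
75.39 mm > 1.976 mm, so A is larger.
Final answer: A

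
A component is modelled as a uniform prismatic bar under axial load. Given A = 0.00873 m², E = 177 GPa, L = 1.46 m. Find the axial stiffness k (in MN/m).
Model: a uniform prismatic bar under axial load, so k = (A·E) / L.
Convert to SI units:
  E = 177 GPa = 1.77 × 10¹¹ Pa
Substitute:
  k = (0.00873 × (1.77 × 10¹¹)) / 1.46
  k = 1.058 × 10⁹ N/m
Convert: k = 1.058 × 10⁹ N/m = 1058 MN/m
Final answer: k = 1058 MN/m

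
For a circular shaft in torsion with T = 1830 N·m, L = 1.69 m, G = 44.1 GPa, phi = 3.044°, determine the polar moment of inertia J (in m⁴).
Model: a circular shaft in torsion, so phi = (T·L) / (G·J).
Solve for J: J = (T·L) / (phi·G).
Convert to SI units:
  G = 44.1 GPa = 4.41 × 10¹⁰ Pa
  phi = 3.044° = 0.05313 rad
Substitute:
  J = (1830 × 1.69) / (0.05313 × (4.41 × 10¹⁰))
  J = 1.32 × 10⁻⁶ m⁴
Final answer: J = 1.32 × 10⁻⁶ m⁴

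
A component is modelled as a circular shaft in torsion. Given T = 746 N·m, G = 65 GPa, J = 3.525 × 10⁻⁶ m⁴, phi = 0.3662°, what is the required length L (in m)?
Model: a circular shaft in torsion, so phi = (T·L) / (G·J).
Solve for L: L = (phi·G·J) / T.
Convert to SI units:
  G = 65 GPa = 6.5 × 10¹⁰ Pa
  phi = 0.3662° = 0.006391 rad
Substitute:
  L = (0.006391 × (6.5 × 10¹⁰) × (3.525 × 10⁻⁶)) / 746
  L = 1.963 m
Final answer: L = 1.963 m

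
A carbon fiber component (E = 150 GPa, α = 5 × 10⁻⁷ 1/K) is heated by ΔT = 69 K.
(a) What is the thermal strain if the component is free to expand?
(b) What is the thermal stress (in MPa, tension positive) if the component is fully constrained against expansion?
(a) Free thermal strain ε_th = α·ΔT = (5 × 10⁻⁷) × 69 = 3.45 × 10⁻⁵
(b) Fully constrained, the expansion is suppressed, so σ = -E·α·ΔT. Convert E = 150 GPa = 1.5 × 10¹¹ Pa.
  σ = -(1.5 × 10¹¹) × (5 × 10⁻⁷) × 69 = -5.175 × 10⁶ Pa = -5.175 MPa (compressive)
Final answer: (a) ε_th = 3.45 × 10⁻⁵, (b) σ = -5.175 MPa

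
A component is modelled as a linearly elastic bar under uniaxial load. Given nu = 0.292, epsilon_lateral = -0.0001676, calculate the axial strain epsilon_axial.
Model: a linearly elastic bar under uniaxial load, so epsilon_lateral = -nu·epsilon_axial.
Solve for epsilon_axial: epsilon_axial = -epsilon_lateral / nu.
Substitute:
  epsilon_axial = -(-0.0001676) / 0.292
  epsilon_axial = 0.000574
Final answer: epsilon_axial = 0.000574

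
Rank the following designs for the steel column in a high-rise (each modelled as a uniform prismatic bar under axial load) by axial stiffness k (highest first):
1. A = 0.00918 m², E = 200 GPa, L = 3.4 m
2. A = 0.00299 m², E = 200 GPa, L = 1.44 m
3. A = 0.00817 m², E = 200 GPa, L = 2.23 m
Model: a uniform prismatic bar under axial load, so k = (A·E) / L (SI units).
  Case 1: k = (0.00918 × (2 × 10¹¹)) / 3.4 = 5.4 × 10⁸ N/m = 540 MN/m
  Case 2: k = (0.00299 × (2 × 10¹¹)) / 1.44 = 4.153 × 10⁸ N/m = 415.3 MN/m
  Case 3: k = (0.00817 × (2 × 10¹¹)) / 2.23 = 7.327 × 10⁸ N/m = 732.7 MN/m
Ordering: 732.7 MN/m (case 3) > 540 MN/m (case 1) > 415.3 MN/m (case 2)
Final answer: 3, 1, 2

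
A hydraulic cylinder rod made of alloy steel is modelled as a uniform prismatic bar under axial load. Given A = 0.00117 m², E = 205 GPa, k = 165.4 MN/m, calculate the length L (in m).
Model: a uniform prismatic bar under axial load, so k = (A·E) / L.
Solve for L: L = (A·E) / k.
Convert to SI units:
  E = 205 GPa = 2.05 × 10¹¹ Pa
  k = 165.4 MN/m = 1.654 × 10⁸ N/m
Substitute:
  L = (0.00117 × (2.05 × 10¹¹)) / (1.654 × 10⁸)
  L = 1.45 m
Final answer: L = 1.45 m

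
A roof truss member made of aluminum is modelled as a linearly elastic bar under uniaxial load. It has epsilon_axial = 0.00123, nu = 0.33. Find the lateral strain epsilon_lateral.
Model: a linearly elastic bar under uniaxial load, so epsilon_lateral = -nu·epsilon_axial.
Substitute:
  epsilon_lateral = -(0.33 × 0.00123)
  epsilon_lateral = -0.0004059
Final answer: epsilon_lateral = -0.0004059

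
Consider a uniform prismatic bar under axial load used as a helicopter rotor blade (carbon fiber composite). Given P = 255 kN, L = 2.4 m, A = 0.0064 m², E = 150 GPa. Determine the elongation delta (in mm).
Model: a uniform prismatic bar under axial load, so delta = (P·L) / (A·E).
Convert to SI units:
  P = 255 kN = 255000 N
  E = 150 GPa = 1.5 × 10¹¹ Pa
Substitute:
  delta = (255000 × 2.4) / (0.0064 × (1.5 × 10¹¹))
  delta = 0.0006375 m
Convert: delta = 0.0006375 m = 0.6375 mm
Final answer: delta = 0.6375 mm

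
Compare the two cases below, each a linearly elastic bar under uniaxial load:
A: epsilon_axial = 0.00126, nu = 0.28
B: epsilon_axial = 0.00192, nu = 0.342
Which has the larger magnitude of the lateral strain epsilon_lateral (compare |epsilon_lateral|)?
Model: a linearly elastic bar under uniaxial load, so epsilon_lateral = -nu·epsilon_axial (SI units).
  A: epsilon_lateral = -(0.28 × 0.00126) = -0.0003528
  B: epsilon_lateral = -(0.342 × 0.00192) = -0.0006566
|epsilon_lateral|: A = 0.0003528, B = 0.0006566, so B is larger in magnitude.
Final answer: B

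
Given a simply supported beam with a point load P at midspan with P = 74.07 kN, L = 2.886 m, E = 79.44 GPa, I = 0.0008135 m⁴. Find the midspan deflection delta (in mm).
Model: a simply supported beam with a point load P at midspan, so delta = (P·L^3) / (48·E·I).
Convert to SI units:
  P = 74.07 kN = 74070 N
  E = 79.44 GPa = 7.944 × 10¹⁰ Pa
Substitute:
  delta = (74070 × 2.886^3) / (48 × (7.944 × 10¹⁰) × 0.0008135)
  delta = 0.000574 m
Convert: delta = 0.000574 m = 0.574 mm
Final answer: delta = 0.574 mm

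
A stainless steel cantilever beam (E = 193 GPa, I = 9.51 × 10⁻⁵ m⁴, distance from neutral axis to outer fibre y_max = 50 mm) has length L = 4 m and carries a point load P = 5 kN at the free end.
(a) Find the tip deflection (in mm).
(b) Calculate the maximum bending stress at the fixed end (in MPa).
(a) Tip deflection of a cantilever with an end point load: δ = P·L^3 / (3·E·I). Convert P = 5 kN = 5000 N, E = 193 GPa = 1.93 × 10¹¹ Pa.
  δ = (5000 × 4^3) / (3 × (1.93 × 10¹¹) × (9.51 × 10⁻⁵)) = 0.005812 m = 5.812 mm
(b) Maximum bending moment at the fixed end: M = P·L = 5000 × 4 = 20000 N·m. Convert y_max = 50 mm = 0.05 m.
  σ = M·y_max / I = (20000 × 0.05) / (9.51 × 10⁻⁵) = 1.052 × 10⁷ Pa = 10.52 MPa
Final answer: (a) δ = 5.812 mm, (b) σ = 10.52 MPa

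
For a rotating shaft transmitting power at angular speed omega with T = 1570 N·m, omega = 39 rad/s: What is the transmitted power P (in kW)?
Model: a rotating shaft transmitting power at angular speed omega, so P = T·omega.
Substitute:
  P = 1570 × 39
  P = 61230 W
Convert: P = 61230 W = 61.23 kW
Final answer: P = 61.23 kW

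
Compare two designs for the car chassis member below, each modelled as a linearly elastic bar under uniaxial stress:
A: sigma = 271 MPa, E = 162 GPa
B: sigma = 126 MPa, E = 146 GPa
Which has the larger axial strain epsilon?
Model: a linearly elastic bar under uniaxial stress, so epsilon = sigma / E (SI units).
  A: epsilon = (2.71 × 10⁸) / (1.62 × 10¹¹) = 0.001673
  B: epsilon = (1.26 × 10⁸) / (1.46 × 10¹¹) = 0.000863
0.001673 > 0.000863, so A is larger.
Final answer: A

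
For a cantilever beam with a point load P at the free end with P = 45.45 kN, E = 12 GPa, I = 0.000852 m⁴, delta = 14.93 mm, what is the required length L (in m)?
Model: a cantilever beam with a point load P at the free end, so delta = (P·L^3) / (3·E·I).
Solve for L: L = ((3·delta·E·I) / P)^(1/3).
Convert to SI units:
  P = 45.45 kN = 45450 N
  E = 12 GPa = 1.2 × 10¹⁰ Pa
  delta = 14.93 mm = 0.01493 m
Substitute:
  L = ((3 × 0.01493 × (1.2 × 10¹⁰) × 0.000852) / 45450)^(1/3)
  L = 2.16 m
Final answer: L = 2.16 m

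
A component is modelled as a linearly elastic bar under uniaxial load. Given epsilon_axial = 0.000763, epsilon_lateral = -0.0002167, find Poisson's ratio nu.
Model: a linearly elastic bar under uniaxial load, so epsilon_lateral = -nu·epsilon_axial.
Solve for nu: nu = -epsilon_lateral / epsilon_axial.
Substitute:
  nu = -(-0.0002167) / 0.000763
  nu = 0.284
Final answer: nu = 0.284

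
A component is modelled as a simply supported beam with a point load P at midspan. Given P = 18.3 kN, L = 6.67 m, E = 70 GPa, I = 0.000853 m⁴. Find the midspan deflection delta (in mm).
Model: a simply supported beam with a point load P at midspan, so delta = (P·L^3) / (48·E·I).
Convert to SI units:
  P = 18.3 kN = 18300 N
  E = 70 GPa = 7 × 10¹⁰ Pa
Substitute:
  delta = (18300 × 6.67^3) / (48 × (7 × 10¹⁰) × 0.000853)
  delta = 0.001895 m
Convert: delta = 0.001895 m = 1.895 mm
Final answer: delta = 1.895 mm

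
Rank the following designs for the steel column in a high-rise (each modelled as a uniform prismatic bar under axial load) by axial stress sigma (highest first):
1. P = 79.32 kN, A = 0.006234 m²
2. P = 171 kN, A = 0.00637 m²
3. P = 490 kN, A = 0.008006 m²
Model: a uniform prismatic bar under axial load, so sigma = P / A (SI units).
  Case 1: sigma = 79320 / 0.006234 = 1.272 × 10⁷ Pa = 12.72 MPa
  Case 2: sigma = 171000 / 0.00637 = 2.684 × 10⁷ Pa = 26.84 MPa
  Case 3: sigma = 490000 / 0.008006 = 6.12 × 10⁷ Pa = 61.2 MPa
Ordering: 61.2 MPa (case 3) > 26.84 MPa (case 2) > 12.72 MPa (case 1)
Final answer: 3, 2, 1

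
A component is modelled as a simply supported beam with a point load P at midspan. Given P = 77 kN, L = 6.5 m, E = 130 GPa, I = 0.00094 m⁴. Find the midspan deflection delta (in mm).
Model: a simply supported beam with a point load P at midspan, so delta = (P·L^3) / (48·E·I).
Convert to SI units:
  P = 77 kN = 77000 N
  E = 130 GPa = 1.3 × 10¹¹ Pa
Substitute:
  delta = (77000 × 6.5^3) / (48 × (1.3 × 10¹¹) × 0.00094)
  delta = 0.003605 m
Convert: delta = 0.003605 m = 3.605 mm
Final answer: delta = 3.605 mm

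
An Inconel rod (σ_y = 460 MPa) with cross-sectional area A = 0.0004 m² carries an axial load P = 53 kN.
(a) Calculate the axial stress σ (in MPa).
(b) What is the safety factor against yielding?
(a) Axial stress σ = P/A. Convert P = 53 kN = 53000 N.
  σ = 53000 / 0.0004 = 1.325 × 10⁸ Pa = 132.5 MPa
(b) Safety factor SF = σ_y/σ = 460 / 132.5 = 3.472
Final answer: (a) σ = 132.5 MPa, (b) SF = 3.472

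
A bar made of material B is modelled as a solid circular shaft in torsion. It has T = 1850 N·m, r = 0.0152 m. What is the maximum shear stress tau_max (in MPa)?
Model: a solid circular shaft in torsion, so tau_max = (2·T) / (π·r^3).
Substitute:
  tau_max = (2 × 1850) / (π × 0.0152^3)
  tau_max = 3.354 × 10⁸ Pa
Convert: tau_max = 3.354 × 10⁸ Pa = 335.4 MPa
Final answer: tau_max = 335.4 MPa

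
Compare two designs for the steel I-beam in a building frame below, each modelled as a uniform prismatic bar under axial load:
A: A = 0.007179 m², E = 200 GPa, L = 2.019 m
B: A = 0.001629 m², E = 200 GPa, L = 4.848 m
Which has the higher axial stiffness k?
Model: a uniform prismatic bar under axial load, so k = (A·E) / L (SI units).
  A: k = (0.007179 × (2 × 10¹¹)) / 2.019 = 7.111 × 10⁸ N/m = 711.1 MN/m
  B: k = (0.001629 × (2 × 10¹¹)) / 4.848 = 6.72 × 10⁷ N/m = 67.2 MN/m
711.1 MN/m > 67.2 MN/m, so A is larger.
Final answer: A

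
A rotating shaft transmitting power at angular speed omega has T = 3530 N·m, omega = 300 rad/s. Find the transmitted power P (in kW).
Model: a rotating shaft transmitting power at angular speed omega, so P = T·omega.
Substitute:
  P = 3530 × 300
  P = 1.059 × 10⁶ W
Convert: P = 1.059 × 10⁶ W = 1059 kW
Final answer: P = 1059 kW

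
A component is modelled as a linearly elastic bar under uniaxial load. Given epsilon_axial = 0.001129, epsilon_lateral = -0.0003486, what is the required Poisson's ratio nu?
Model: a linearly elastic bar under uniaxial load, so epsilon_lateral = -nu·epsilon_axial.
Solve for nu: nu = -epsilon_lateral / epsilon_axial.
Substitute:
  nu = -(-0.0003486) / 0.001129
  nu = 0.3088
Final answer: nu = 0.3088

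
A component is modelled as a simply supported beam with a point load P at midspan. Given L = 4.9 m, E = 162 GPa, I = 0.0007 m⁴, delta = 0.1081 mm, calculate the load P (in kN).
Model: a simply supported beam with a point load P at midspan, so delta = (P·L^3) / (48·E·I).
Solve for P: P = (48·delta·E·I) / L^3.
Convert to SI units:
  E = 162 GPa = 1.62 × 10¹¹ Pa
  delta = 0.1081 mm = 0.0001081 m
Substitute:
  P = (48 × 0.0001081 × (1.62 × 10¹¹) × 0.0007) / 4.9^3
  P = 5001 N
Convert: P = 5001 N = 5.001 kN
Final answer: P = 5.001 kN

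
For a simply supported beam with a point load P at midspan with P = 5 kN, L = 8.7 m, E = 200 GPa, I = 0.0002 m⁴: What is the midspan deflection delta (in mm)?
Model: a simply supported beam with a point load P at midspan, so delta = (P·L^3) / (48·E·I).
Convert to SI units:
  P = 5 kN = 5000 N
  E = 200 GPa = 2 × 10¹¹ Pa
Substitute:
  delta = (5000 × 8.7^3) / (48 × (2 × 10¹¹) × 0.0002)
  delta = 0.001715 m
Convert: delta = 0.001715 m = 1.715 mm
Final answer: delta = 1.715 mm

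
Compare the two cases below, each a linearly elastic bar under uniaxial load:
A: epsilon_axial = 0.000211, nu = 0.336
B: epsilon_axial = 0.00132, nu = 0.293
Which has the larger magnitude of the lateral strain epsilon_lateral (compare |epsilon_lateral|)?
Model: a linearly elastic bar under uniaxial load, so epsilon_lateral = -nu·epsilon_axial (SI units).
  A: epsilon_lateral = -(0.336 × 0.000211) = -7.09 × 10⁻⁵
  B: epsilon_lateral = -(0.293 × 0.00132) = -0.0003868
|epsilon_lateral|: A = 7.09 × 10⁻⁵, B = 0.0003868, so B is larger in magnitude.
Final answer: B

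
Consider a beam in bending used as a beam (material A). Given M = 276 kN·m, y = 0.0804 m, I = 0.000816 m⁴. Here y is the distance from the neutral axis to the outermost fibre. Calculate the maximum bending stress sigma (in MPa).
Model: a beam in bending, so sigma = (M·y) / I.
Convert to SI units:
  M = 276 kN·m = 276000 N·m
Substitute:
  sigma = (276000 × 0.0804) / 0.000816
  sigma = 2.719 × 10⁷ Pa
Convert: sigma = 2.719 × 10⁷ Pa = 27.19 MPa
Final answer: sigma = 27.19 MPa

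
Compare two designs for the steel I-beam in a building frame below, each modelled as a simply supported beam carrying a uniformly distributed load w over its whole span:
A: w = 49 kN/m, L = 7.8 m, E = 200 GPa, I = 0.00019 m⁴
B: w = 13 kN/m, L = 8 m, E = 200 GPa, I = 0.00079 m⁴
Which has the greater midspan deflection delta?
Model: a simply supported beam carrying a uniformly distributed load w over its whole span, so delta = (5·w·L^4) / (384·E·I) (SI units).
  A: delta = (5 × 49000 × 7.8^4) / (384 × (2 × 10¹¹) × 0.00019) = 0.06215 m = 62.15 mm
  B: delta = (5 × 13000 × 8^4) / (384 × (2 × 10¹¹) × 0.00079) = 0.004388 m = 4.388 mm
62.15 mm > 4.388 mm, so A is larger.
Final answer: A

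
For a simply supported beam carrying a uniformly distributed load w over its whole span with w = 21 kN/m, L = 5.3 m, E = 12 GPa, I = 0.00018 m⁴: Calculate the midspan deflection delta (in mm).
Model: a simply supported beam carrying a uniformly distributed load w over its whole span, so delta = (5·w·L^4) / (384·E·I).
Convert to SI units:
  w = 21 kN/m = 21000 N/m
  E = 12 GPa = 1.2 × 10¹⁰ Pa
Substitute:
  delta = (5 × 21000 × 5.3^4) / (384 × (1.2 × 10¹⁰) × 0.00018)
  delta = 0.09989 m
Convert: delta = 0.09989 m = 99.89 mm
Final answer: delta = 99.89 mm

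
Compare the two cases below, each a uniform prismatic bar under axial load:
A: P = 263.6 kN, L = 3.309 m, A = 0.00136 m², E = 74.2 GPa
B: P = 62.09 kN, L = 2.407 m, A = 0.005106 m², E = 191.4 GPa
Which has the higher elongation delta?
Model: a uniform prismatic bar under axial load, so delta = (P·L) / (A·E) (SI units).
  A: delta = (263600 × 3.309) / (0.00136 × (7.42 × 10¹⁰)) = 0.008644 m = 8.644 mm
  B: delta = (62090 × 2.407) / (0.005106 × (1.914 × 10¹¹)) = 0.0001529 m = 0.1529 mm
8.644 mm > 0.1529 mm, so A is larger.
Final answer: A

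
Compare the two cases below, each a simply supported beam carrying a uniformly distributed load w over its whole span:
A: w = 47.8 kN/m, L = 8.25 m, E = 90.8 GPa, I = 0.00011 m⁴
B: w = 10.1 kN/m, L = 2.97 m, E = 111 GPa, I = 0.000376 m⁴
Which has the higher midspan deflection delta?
Model: a simply supported beam carrying a uniformly distributed load w over its whole span, so delta = (5·w·L^4) / (384·E·I) (SI units).
  A: delta = (5 × 47800 × 8.25^4) / (384 × (9.08 × 10¹⁰) × 0.00011) = 0.2887 m = 288.7 mm
  B: delta = (5 × 10100 × 2.97^4) / (384 × (1.11 × 10¹¹) × 0.000376) = 0.0002452 m = 0.2452 mm
288.7 mm > 0.2452 mm, so A is larger.
Final answer: A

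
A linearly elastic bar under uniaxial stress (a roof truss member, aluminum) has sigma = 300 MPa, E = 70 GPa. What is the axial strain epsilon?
Model: a linearly elastic bar under uniaxial stress, so epsilon = sigma / E.
Convert to SI units:
  sigma = 300 MPa = 3 × 10⁸ Pa
  E = 70 GPa = 7 × 10¹⁰ Pa
Substitute:
  epsilon = (3 × 10⁸) / (7 × 10¹⁰)
  epsilon = 0.004286
Final answer: epsilon = 0.004286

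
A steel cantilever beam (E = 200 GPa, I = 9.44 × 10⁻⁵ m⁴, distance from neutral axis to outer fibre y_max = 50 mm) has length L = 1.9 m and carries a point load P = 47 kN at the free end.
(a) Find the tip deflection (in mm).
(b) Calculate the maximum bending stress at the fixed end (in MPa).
(a) Tip deflection of a cantilever with an end point load: δ = P·L^3 / (3·E·I). Convert P = 47 kN = 47000 N, E = 200 GPa = 2 × 10¹¹ Pa.
  δ = (47000 × 1.9^3) / (3 × (2 × 10¹¹) × (9.44 × 10⁻⁵)) = 0.005692 m = 5.692 mm
(b) Maximum bending moment at the fixed end: M = P·L = 47000 × 1.9 = 89300 N·m. Convert y_max = 50 mm = 0.05 m.
  σ = M·y_max / I = (89300 × 0.05) / (9.44 × 10⁻⁵) = 4.73 × 10⁷ Pa = 47.3 MPa
Final answer: (a) δ = 5.692 mm, (b) σ = 47.3 MPa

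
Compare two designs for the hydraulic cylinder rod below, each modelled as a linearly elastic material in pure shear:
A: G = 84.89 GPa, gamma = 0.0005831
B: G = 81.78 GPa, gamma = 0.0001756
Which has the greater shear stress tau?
Model: a linearly elastic material in pure shear, so tau = G·gamma (SI units).
  A: tau = (8.489 × 10¹⁰) × 0.0005831 = 4.95 × 10⁷ Pa = 49.5 MPa
  B: tau = (8.178 × 10¹⁰) × 0.0001756 = 1.436 × 10⁷ Pa = 14.36 MPa
49.5 MPa > 14.36 MPa, so A is larger.
Final answer: A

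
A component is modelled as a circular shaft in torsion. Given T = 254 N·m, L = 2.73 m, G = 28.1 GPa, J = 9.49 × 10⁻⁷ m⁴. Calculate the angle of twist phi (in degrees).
Model: a circular shaft in torsion, so phi = (T·L) / (G·J).
Convert to SI units:
  G = 28.1 GPa = 2.81 × 10¹⁰ Pa
Substitute:
  phi = (254 × 2.73) / ((2.81 × 10¹⁰) × (9.49 × 10⁻⁷))
  phi = 0.026 rad
Convert to degrees: phi = 0.026 × 180/π = 1.49°
Final answer: phi = 1.49°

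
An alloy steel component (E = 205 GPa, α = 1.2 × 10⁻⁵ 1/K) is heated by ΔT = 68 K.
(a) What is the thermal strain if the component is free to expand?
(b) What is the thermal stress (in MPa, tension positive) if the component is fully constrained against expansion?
(a) Free thermal strain ε_th = α·ΔT = (1.2 × 10⁻⁵) × 68 = 0.000816
(b) Fully constrained, the expansion is suppressed, so σ = -E·α·ΔT. Convert E = 205 GPa = 2.05 × 10¹¹ Pa.
  σ = -(2.05 × 10¹¹) × (1.2 × 10⁻⁵) × 68 = -1.673 × 10⁸ Pa = -167.3 MPa (compressive)
Final answer: (a) ε_th = 0.000816, (b) σ = -167.3 MPa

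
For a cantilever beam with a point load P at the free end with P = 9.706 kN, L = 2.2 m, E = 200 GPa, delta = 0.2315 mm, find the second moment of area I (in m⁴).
Model: a cantilever beam with a point load P at the free end, so delta = (P·L^3) / (3·E·I).
Solve for I: I = (P·L^3) / (3·delta·E).
Convert to SI units:
  P = 9.706 kN = 9706 N
  E = 200 GPa = 2 × 10¹¹ Pa
  delta = 0.2315 mm = 0.0002315 m
Substitute:
  I = (9706 × 2.2^3) / (3 × 0.0002315 × (2 × 10¹¹))
  I = 0.0007441 m⁴
Final answer: I = 0.0007441 m⁴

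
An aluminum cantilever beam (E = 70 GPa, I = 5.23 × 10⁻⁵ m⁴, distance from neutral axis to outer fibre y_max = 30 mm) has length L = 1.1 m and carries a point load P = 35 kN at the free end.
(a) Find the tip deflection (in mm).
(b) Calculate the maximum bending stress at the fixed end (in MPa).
(a) Tip deflection of a cantilever with an end point load: δ = P·L^3 / (3·E·I). Convert P = 35 kN = 35000 N, E = 70 GPa = 7 × 10¹⁰ Pa.
  δ = (35000 × 1.1^3) / (3 × (7 × 10¹⁰) × (5.23 × 10⁻⁵)) = 0.004242 m = 4.242 mm
(b) Maximum bending moment at the fixed end: M = P·L = 35000 × 1.1 = 38500 N·m. Convert y_max = 30 mm = 0.03 m.
  σ = M·y_max / I = (38500 × 0.03) / (5.23 × 10⁻⁵) = 2.208 × 10⁷ Pa = 22.08 MPa
Final answer: (a) δ = 4.242 mm, (b) σ = 22.08 MPa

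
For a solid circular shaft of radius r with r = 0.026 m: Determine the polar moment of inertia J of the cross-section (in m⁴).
Model: a solid circular shaft of radius r, so J = (π·r^4) / 2.
Substitute:
  J = (π × 0.026^4) / 2
  J = 7.178 × 10⁻⁷ m⁴
Final answer: J = 7.178 × 10⁻⁷ m⁴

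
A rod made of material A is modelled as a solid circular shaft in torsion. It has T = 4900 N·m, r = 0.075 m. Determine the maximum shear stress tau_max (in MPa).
Model: a solid circular shaft in torsion, so tau_max = (2·T) / (π·r^3).
Substitute:
  tau_max = (2 × 4900) / (π × 0.075^3)
  tau_max = 7.394 × 10⁶ Pa
Convert: tau_max = 7.394 × 10⁶ Pa = 7.394 MPa
Final answer: tau_max = 7.394 MPa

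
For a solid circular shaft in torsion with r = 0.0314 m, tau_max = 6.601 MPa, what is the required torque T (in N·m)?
Model: a solid circular shaft in torsion, so tau_max = (2·T) / (π·r^3).
Solve for T: T = (π·tau_max·r^3) / 2.
Convert to SI units:
  tau_max = 6.601 MPa = 6.601 × 10⁶ Pa
Substitute:
  T = (π × (6.601 × 10⁶) × 0.0314^3) / 2
  T = 321 N·m
Final answer: T = 321 N·m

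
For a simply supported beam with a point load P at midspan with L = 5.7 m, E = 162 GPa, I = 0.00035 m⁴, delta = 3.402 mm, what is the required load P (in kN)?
Model: a simply supported beam with a point load P at midspan, so delta = (P·L^3) / (48·E·I).
Solve for P: P = (48·delta·E·I) / L^3.
Convert to SI units:
  E = 162 GPa = 1.62 × 10¹¹ Pa
  delta = 3.402 mm = 0.003402 m
Substitute:
  P = (48 × 0.003402 × (1.62 × 10¹¹) × 0.00035) / 5.7^3
  P = 50000 N
Convert: P = 50000 N = 50 kN
Final answer: P = 50 kN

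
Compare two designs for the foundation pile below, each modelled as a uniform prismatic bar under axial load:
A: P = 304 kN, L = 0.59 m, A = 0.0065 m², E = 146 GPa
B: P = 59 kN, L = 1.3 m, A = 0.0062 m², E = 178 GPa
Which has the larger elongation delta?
Model: a uniform prismatic bar under axial load, so delta = (P·L) / (A·E) (SI units).
  A: delta = (304000 × 0.59) / (0.0065 × (1.46 × 10¹¹)) = 0.000189 m = 0.189 mm
  B: delta = (59000 × 1.3) / (0.0062 × (1.78 × 10¹¹)) = 6.95 × 10⁻⁵ m = 0.0695 mm
0.189 mm > 0.0695 mm, so A is larger.
Final answer: A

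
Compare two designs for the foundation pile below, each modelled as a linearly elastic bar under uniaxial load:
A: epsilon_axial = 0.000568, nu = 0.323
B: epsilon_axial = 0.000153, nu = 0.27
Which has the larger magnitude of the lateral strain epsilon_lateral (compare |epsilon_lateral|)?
Model: a linearly elastic bar under uniaxial load, so epsilon_lateral = -nu·epsilon_axial (SI units).
  A: epsilon_lateral = -(0.323 × 0.000568) = -0.0001835
  B: epsilon_lateral = -(0.27 × 0.000153) = -4.131 × 10⁻⁵
|epsilon_lateral|: A = 0.0001835, B = 4.131 × 10⁻⁵, so A is larger in magnitude.
Final answer: A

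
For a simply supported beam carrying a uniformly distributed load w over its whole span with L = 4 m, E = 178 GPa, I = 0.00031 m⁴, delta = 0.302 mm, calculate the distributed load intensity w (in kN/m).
Model: a simply supported beam carrying a uniformly distributed load w over its whole span, so delta = (5·w·L^4) / (384·E·I).
Solve for w: w = (384·delta·E·I) / (5·L^4).
Convert to SI units:
  E = 178 GPa = 1.78 × 10¹¹ Pa
  delta = 0.302 mm = 0.000302 m
Substitute:
  w = (384 × 0.000302 × (1.78 × 10¹¹) × 0.00031) / (5 × 4^4)
  w = 4999 N/m
Convert: w = 4999 N/m = 4.999 kN/m
Final answer: w = 4.999 kN/m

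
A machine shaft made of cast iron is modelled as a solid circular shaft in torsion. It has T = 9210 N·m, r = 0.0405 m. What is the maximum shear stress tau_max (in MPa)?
Model: a solid circular shaft in torsion, so tau_max = (2·T) / (π·r^3).
Substitute:
  tau_max = (2 × 9210) / (π × 0.0405^3)
  tau_max = 8.826 × 10⁷ Pa
Convert: tau_max = 8.826 × 10⁷ Pa = 88.26 MPa
Final answer: tau_max = 88.26 MPa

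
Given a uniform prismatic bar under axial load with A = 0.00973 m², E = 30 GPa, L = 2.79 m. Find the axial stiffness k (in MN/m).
Model: a uniform prismatic bar under axial load, so k = (A·E) / L.
Convert to SI units:
  E = 30 GPa = 3 × 10¹⁰ Pa
Substitute:
  k = (0.00973 × (3 × 10¹⁰)) / 2.79
  k = 1.046 × 10⁸ N/m
Convert: k = 1.046 × 10⁸ N/m = 104.6 MN/m
Final answer: k = 104.6 MN/m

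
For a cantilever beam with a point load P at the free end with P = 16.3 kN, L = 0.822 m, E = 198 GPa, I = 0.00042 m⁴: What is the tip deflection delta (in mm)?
Model: a cantilever beam with a point load P at the free end, so delta = (P·L^3) / (3·E·I).
Convert to SI units:
  P = 16.3 kN = 16300 N
  E = 198 GPa = 1.98 × 10¹¹ Pa
Substitute:
  delta = (16300 × 0.822^3) / (3 × (1.98 × 10¹¹) × 0.00042)
  delta = 3.629 × 10⁻⁵ m
Convert: delta = 3.629 × 10⁻⁵ m = 0.03629 mm
Final answer: delta = 0.03629 mm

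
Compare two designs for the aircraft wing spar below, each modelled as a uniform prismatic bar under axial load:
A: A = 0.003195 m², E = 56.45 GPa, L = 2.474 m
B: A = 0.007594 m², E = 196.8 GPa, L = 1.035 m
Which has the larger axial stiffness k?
Model: a uniform prismatic bar under axial load, so k = (A·E) / L (SI units).
  A: k = (0.003195 × (5.645 × 10¹⁰)) / 2.474 = 7.29 × 10⁷ N/m = 72.9 MN/m
  B: k = (0.007594 × (1.968 × 10¹¹)) / 1.035 = 1.444 × 10⁹ N/m = 1444 MN/m
1444 MN/m > 72.9 MN/m, so B is larger.
Final answer: B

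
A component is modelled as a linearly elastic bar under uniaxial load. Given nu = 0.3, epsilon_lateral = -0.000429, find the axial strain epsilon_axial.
Model: a linearly elastic bar under uniaxial load, so epsilon_lateral = -nu·epsilon_axial.
Solve for epsilon_axial: epsilon_axial = -epsilon_lateral / nu.
Substitute:
  epsilon_axial = -(-0.000429) / 0.3
  epsilon_axial = 0.00143
Final answer: epsilon_axial = 0.00143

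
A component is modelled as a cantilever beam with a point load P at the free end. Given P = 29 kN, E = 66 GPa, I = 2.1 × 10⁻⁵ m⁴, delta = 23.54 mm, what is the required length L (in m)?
Model: a cantilever beam with a point load P at the free end, so delta = (P·L^3) / (3·E·I).
Solve for L: L = ((3·delta·E·I) / P)^(1/3).
Convert to SI units:
  P = 29 kN = 29000 N
  E = 66 GPa = 6.6 × 10¹⁰ Pa
  delta = 23.54 mm = 0.02354 m
Substitute:
  L = ((3 × 0.02354 × (6.6 × 10¹⁰) × (2.1 × 10⁻⁵)) / 29000)^(1/3)
  L = 1.5 m
Final answer: L = 1.5 m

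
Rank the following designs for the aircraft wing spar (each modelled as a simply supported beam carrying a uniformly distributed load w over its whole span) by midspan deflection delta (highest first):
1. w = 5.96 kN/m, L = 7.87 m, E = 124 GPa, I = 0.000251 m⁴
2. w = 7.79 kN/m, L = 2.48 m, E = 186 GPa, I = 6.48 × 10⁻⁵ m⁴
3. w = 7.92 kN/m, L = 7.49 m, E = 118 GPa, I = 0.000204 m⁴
Model: a simply supported beam carrying a uniformly distributed load w over its whole span, so delta = (5·w·L^4) / (384·E·I) (SI units).
  Case 1: delta = (5 × 5960 × 7.87^4) / (384 × (1.24 × 10¹¹) × 0.000251) = 0.009565 m = 9.565 mm
  Case 2: delta = (5 × 7790 × 2.48^4) / (384 × (1.86 × 10¹¹) × (6.48 × 10⁻⁵)) = 0.0003183 m = 0.3183 mm
  Case 3: delta = (5 × 7920 × 7.49^4) / (384 × (1.18 × 10¹¹) × 0.000204) = 0.01348 m = 13.48 mm
Ordering: 13.48 mm (case 3) > 9.565 mm (case 1) > 0.3183 mm (case 2)
Final answer: 3, 1, 2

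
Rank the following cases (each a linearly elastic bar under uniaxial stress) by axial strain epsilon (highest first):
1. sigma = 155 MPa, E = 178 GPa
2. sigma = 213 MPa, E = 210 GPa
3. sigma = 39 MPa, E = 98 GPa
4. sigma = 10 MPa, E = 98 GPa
Model: a linearly elastic bar under uniaxial stress, so epsilon = sigma / E (SI units).
  Case 1: epsilon = (1.55 × 10⁸) / (1.78 × 10¹¹) = 0.0008708
  Case 2: epsilon = (2.13 × 10⁸) / (2.1 × 10¹¹) = 0.001014
  Case 3: epsilon = (3.9 × 10⁷) / (9.8 × 10¹⁰) = 0.000398
  Case 4: epsilon = (1 × 10⁷) / (9.8 × 10¹⁰) = 0.000102
Ordering: 0.001014 (case 2) > 0.0008708 (case 1) > 0.000398 (case 3) > 0.000102 (case 4)
Final answer: 2, 1, 3, 4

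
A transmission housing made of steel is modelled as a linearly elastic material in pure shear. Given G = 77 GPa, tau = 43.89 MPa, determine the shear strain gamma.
Model: a linearly elastic material in pure shear, so tau = G·gamma.
Solve for gamma: gamma = tau / G.
Convert to SI units:
  G = 77 GPa = 7.7 × 10¹⁰ Pa
  tau = 43.89 MPa = 4.389 × 10⁷ Pa
Substitute:
  gamma = (4.389 × 10⁷) / (7.7 × 10¹⁰)
  gamma = 0.00057
Final answer: gamma = 0.00057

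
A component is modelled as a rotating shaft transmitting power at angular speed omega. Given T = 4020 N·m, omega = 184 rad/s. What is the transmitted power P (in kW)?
Model: a rotating shaft transmitting power at angular speed omega, so P = T·omega.
Substitute:
  P = 4020 × 184
  P = 739700 W
Convert: P = 739700 W = 739.7 kW
Final answer: P = 739.7 kW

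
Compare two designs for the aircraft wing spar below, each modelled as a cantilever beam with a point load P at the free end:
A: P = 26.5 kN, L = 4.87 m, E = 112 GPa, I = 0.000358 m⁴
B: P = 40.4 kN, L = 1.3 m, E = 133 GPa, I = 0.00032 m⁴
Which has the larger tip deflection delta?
Model: a cantilever beam with a point load P at the free end, so delta = (P·L^3) / (3·E·I) (SI units).
  A: delta = (26500 × 4.87^3) / (3 × (1.12 × 10¹¹) × 0.000358) = 0.02545 m = 25.45 mm
  B: delta = (40400 × 1.3^3) / (3 × (1.33 × 10¹¹) × 0.00032) = 0.0006952 m = 0.6952 mm
25.45 mm > 0.6952 mm, so A is larger.
Final answer: A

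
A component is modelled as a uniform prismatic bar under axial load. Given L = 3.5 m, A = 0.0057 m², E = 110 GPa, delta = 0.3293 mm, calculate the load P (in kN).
Model: a uniform prismatic bar under axial load, so delta = (P·L) / (A·E).
Solve for P: P = (delta·A·E) / L.
Convert to SI units:
  E = 110 GPa = 1.1 × 10¹¹ Pa
  delta = 0.3293 mm = 0.0003293 m
Substitute:
  P = (0.0003293 × 0.0057 × (1.1 × 10¹¹)) / 3.5
  P = 58990 N
Convert: P = 58990 N = 58.99 kN
Final answer: P = 58.99 kN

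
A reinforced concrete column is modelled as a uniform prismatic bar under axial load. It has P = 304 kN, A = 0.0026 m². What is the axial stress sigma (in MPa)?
Model: a uniform prismatic bar under axial load, so sigma = P / A.
Convert to SI units:
  P = 304 kN = 304000 N
Substitute:
  sigma = 304000 / 0.0026
  sigma = 1.169 × 10⁸ Pa
Convert: sigma = 1.169 × 10⁸ Pa = 116.9 MPa
Final answer: sigma = 116.9 MPa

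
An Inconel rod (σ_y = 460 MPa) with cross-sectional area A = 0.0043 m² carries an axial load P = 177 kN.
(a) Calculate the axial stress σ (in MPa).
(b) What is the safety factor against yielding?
(a) Axial stress σ = P/A. Convert P = 177 kN = 177000 N.
  σ = 177000 / 0.0043 = 4.116 × 10⁷ Pa = 41.16 MPa
(b) Safety factor SF = σ_y/σ = 460 / 41.16 = 11.18
Final answer: (a) σ = 41.16 MPa, (b) SF = 11.18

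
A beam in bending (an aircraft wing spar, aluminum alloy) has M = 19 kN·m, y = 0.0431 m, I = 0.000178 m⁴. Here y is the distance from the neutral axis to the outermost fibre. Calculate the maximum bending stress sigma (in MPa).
Model: a beam in bending, so sigma = (M·y) / I.
Convert to SI units:
  M = 19 kN·m = 19000 N·m
Substitute:
  sigma = (19000 × 0.0431) / 0.000178
  sigma = 4.601 × 10⁶ Pa
Convert: sigma = 4.601 × 10⁶ Pa = 4.601 MPa
Final answer: sigma = 4.601 MPa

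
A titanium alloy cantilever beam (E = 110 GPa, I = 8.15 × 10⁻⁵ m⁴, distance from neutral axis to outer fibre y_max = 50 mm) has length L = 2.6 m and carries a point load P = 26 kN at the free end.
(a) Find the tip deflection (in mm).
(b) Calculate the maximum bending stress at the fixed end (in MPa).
(a) Tip deflection of a cantilever with an end point load: δ = P·L^3 / (3·E·I). Convert P = 26 kN = 26000 N, E = 110 GPa = 1.1 × 10¹¹ Pa.
  δ = (26000 × 2.6^3) / (3 × (1.1 × 10¹¹) × (8.15 × 10⁻⁵)) = 0.01699 m = 16.99 mm
(b) Maximum bending moment at the fixed end: M = P·L = 26000 × 2.6 = 67600 N·m. Convert y_max = 50 mm = 0.05 m.
  σ = M·y_max / I = (67600 × 0.05) / (8.15 × 10⁻⁵) = 4.147 × 10⁷ Pa = 41.47 MPa
Final answer: (a) δ = 16.99 mm, (b) σ = 41.47 MPa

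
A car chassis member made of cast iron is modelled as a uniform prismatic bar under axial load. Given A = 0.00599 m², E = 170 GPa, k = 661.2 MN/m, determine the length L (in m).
Model: a uniform prismatic bar under axial load, so k = (A·E) / L.
Solve for L: L = (A·E) / k.
Convert to SI units:
  E = 170 GPa = 1.7 × 10¹¹ Pa
  k = 661.2 MN/m = 6.612 × 10⁸ N/m
Substitute:
  L = (0.00599 × (1.7 × 10¹¹)) / (6.612 × 10⁸)
  L = 1.54 m
Final answer: L = 1.54 m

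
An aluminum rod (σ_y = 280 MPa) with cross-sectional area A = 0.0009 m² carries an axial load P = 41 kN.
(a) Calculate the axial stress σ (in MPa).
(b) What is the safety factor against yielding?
(a) Axial stress σ = P/A. Convert P = 41 kN = 41000 N.
  σ = 41000 / 0.0009 = 4.556 × 10⁷ Pa = 45.56 MPa
(b) Safety factor SF = σ_y/σ = 280 / 45.56 = 6.146
Final answer: (a) σ = 45.56 MPa, (b) SF = 6.146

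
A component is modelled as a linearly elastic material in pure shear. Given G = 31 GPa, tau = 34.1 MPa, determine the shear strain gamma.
Model: a linearly elastic material in pure shear, so tau = G·gamma.
Solve for gamma: gamma = tau / G.
Convert to SI units:
  G = 31 GPa = 3.1 × 10¹⁰ Pa
  tau = 34.1 MPa = 3.41 × 10⁷ Pa
Substitute:
  gamma = (3.41 × 10⁷) / (3.1 × 10¹⁰)
  gamma = 0.0011
Final answer: gamma = 0.0011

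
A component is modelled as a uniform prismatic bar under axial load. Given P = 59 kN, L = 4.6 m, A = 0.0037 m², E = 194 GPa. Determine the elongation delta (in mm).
Model: a uniform prismatic bar under axial load, so delta = (P·L) / (A·E).
Convert to SI units:
  P = 59 kN = 59000 N
  E = 194 GPa = 1.94 × 10¹¹ Pa
Substitute:
  delta = (59000 × 4.6) / (0.0037 × (1.94 × 10¹¹))
  delta = 0.0003781 m
Convert: delta = 0.0003781 m = 0.3781 mm
Final answer: delta = 0.3781 mm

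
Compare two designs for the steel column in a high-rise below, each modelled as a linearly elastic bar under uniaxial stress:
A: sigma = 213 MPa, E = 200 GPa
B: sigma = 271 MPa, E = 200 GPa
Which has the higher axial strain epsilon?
Model: a linearly elastic bar under uniaxial stress, so epsilon = sigma / E (SI units).
  A: epsilon = (2.13 × 10⁸) / (2 × 10¹¹) = 0.001065
  B: epsilon = (2.71 × 10⁸) / (2 × 10¹¹) = 0.001355
0.001355 > 0.001065, so B is larger.
Final answer: B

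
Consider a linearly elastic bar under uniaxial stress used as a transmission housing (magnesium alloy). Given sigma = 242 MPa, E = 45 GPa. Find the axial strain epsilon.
Model: a linearly elastic bar under uniaxial stress, so epsilon = sigma / E.
Convert to SI units:
  sigma = 242 MPa = 2.42 × 10⁸ Pa
  E = 45 GPa = 4.5 × 10¹⁰ Pa
Substitute:
  epsilon = (2.42 × 10⁸) / (4.5 × 10¹⁰)
  epsilon = 0.005378
Final answer: epsilon = 0.005378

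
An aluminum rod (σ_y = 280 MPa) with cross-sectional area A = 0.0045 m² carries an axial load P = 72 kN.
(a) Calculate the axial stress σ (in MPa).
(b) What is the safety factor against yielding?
(a) Axial stress σ = P/A. Convert P = 72 kN = 72000 N.
  σ = 72000 / 0.0045 = 1.6 × 10⁷ Pa = 16 MPa
(b) Safety factor SF = σ_y/σ = 280 / 16 = 17.5
Final answer: (a) σ = 16 MPa, (b) SF = 17.5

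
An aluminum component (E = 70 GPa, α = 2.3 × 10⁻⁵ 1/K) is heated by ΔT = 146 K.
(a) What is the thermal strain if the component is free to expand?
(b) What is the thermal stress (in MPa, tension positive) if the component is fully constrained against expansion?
(a) Free thermal strain ε_th = α·ΔT = (2.3 × 10⁻⁵) × 146 = 0.003358
(b) Fully constrained, the expansion is suppressed, so σ = -E·α·ΔT. Convert E = 70 GPa = 7 × 10¹⁰ Pa.
  σ = -(7 × 10¹⁰) × (2.3 × 10⁻⁵) × 146 = -2.351 × 10⁸ Pa = -235.1 MPa (compressive)
Final answer: (a) ε_th = 0.003358, (b) σ = -235.1 MPa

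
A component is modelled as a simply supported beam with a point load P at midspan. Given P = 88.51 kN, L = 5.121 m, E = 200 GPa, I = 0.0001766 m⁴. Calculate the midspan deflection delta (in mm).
Model: a simply supported beam with a point load P at midspan, so delta = (P·L^3) / (48·E·I).
Convert to SI units:
  P = 88.51 kN = 88510 N
  E = 200 GPa = 2 × 10¹¹ Pa
Substitute:
  delta = (88510 × 5.121^3) / (48 × (2 × 10¹¹) × 0.0001766)
  delta = 0.007011 m
Convert: delta = 0.007011 m = 7.011 mm
Final answer: delta = 7.011 mm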